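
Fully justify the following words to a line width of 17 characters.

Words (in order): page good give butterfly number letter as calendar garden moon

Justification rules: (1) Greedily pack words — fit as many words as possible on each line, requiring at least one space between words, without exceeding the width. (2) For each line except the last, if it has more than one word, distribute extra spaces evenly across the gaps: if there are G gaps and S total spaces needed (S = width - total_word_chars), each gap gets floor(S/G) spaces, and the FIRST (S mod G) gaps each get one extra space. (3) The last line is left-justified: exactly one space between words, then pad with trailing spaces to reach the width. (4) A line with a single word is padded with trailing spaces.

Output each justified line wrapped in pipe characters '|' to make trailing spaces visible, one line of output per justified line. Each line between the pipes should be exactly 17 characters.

Line 1: ['page', 'good', 'give'] (min_width=14, slack=3)
Line 2: ['butterfly', 'number'] (min_width=16, slack=1)
Line 3: ['letter', 'as'] (min_width=9, slack=8)
Line 4: ['calendar', 'garden'] (min_width=15, slack=2)
Line 5: ['moon'] (min_width=4, slack=13)

Answer: |page   good  give|
|butterfly  number|
|letter         as|
|calendar   garden|
|moon             |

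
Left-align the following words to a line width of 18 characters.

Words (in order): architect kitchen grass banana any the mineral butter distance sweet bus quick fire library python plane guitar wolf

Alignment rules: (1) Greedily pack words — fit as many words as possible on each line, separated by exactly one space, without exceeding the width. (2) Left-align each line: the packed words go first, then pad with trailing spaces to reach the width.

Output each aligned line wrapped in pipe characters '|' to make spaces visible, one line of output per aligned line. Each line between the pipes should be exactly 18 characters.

Line 1: ['architect', 'kitchen'] (min_width=17, slack=1)
Line 2: ['grass', 'banana', 'any'] (min_width=16, slack=2)
Line 3: ['the', 'mineral', 'butter'] (min_width=18, slack=0)
Line 4: ['distance', 'sweet', 'bus'] (min_width=18, slack=0)
Line 5: ['quick', 'fire', 'library'] (min_width=18, slack=0)
Line 6: ['python', 'plane'] (min_width=12, slack=6)
Line 7: ['guitar', 'wolf'] (min_width=11, slack=7)

Answer: |architect kitchen |
|grass banana any  |
|the mineral butter|
|distance sweet bus|
|quick fire library|
|python plane      |
|guitar wolf       |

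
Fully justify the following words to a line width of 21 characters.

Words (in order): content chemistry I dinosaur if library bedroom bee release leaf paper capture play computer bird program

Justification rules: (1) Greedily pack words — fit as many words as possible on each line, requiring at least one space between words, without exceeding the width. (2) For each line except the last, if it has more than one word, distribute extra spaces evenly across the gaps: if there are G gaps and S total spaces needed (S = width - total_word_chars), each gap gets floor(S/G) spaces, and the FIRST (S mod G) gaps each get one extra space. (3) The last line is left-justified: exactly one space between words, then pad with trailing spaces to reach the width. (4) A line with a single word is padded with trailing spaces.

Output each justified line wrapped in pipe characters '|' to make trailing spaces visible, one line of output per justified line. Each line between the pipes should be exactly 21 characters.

Line 1: ['content', 'chemistry', 'I'] (min_width=19, slack=2)
Line 2: ['dinosaur', 'if', 'library'] (min_width=19, slack=2)
Line 3: ['bedroom', 'bee', 'release'] (min_width=19, slack=2)
Line 4: ['leaf', 'paper', 'capture'] (min_width=18, slack=3)
Line 5: ['play', 'computer', 'bird'] (min_width=18, slack=3)
Line 6: ['program'] (min_width=7, slack=14)

Answer: |content  chemistry  I|
|dinosaur  if  library|
|bedroom  bee  release|
|leaf   paper  capture|
|play   computer  bird|
|program              |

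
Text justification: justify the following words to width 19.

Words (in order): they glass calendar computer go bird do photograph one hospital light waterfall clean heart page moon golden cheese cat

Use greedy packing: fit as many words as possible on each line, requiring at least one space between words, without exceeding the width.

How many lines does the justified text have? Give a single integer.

Answer: 7

Derivation:
Line 1: ['they', 'glass', 'calendar'] (min_width=19, slack=0)
Line 2: ['computer', 'go', 'bird', 'do'] (min_width=19, slack=0)
Line 3: ['photograph', 'one'] (min_width=14, slack=5)
Line 4: ['hospital', 'light'] (min_width=14, slack=5)
Line 5: ['waterfall', 'clean'] (min_width=15, slack=4)
Line 6: ['heart', 'page', 'moon'] (min_width=15, slack=4)
Line 7: ['golden', 'cheese', 'cat'] (min_width=17, slack=2)
Total lines: 7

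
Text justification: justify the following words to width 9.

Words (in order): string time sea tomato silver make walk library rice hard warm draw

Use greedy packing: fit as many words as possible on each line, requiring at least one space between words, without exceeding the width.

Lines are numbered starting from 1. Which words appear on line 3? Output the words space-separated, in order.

Line 1: ['string'] (min_width=6, slack=3)
Line 2: ['time', 'sea'] (min_width=8, slack=1)
Line 3: ['tomato'] (min_width=6, slack=3)
Line 4: ['silver'] (min_width=6, slack=3)
Line 5: ['make', 'walk'] (min_width=9, slack=0)
Line 6: ['library'] (min_width=7, slack=2)
Line 7: ['rice', 'hard'] (min_width=9, slack=0)
Line 8: ['warm', 'draw'] (min_width=9, slack=0)

Answer: tomato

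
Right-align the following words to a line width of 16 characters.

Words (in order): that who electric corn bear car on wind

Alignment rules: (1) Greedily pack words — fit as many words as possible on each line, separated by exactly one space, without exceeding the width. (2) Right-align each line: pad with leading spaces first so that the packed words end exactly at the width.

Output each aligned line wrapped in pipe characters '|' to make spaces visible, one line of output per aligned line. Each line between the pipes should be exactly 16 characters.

Answer: |        that who|
|   electric corn|
|bear car on wind|

Derivation:
Line 1: ['that', 'who'] (min_width=8, slack=8)
Line 2: ['electric', 'corn'] (min_width=13, slack=3)
Line 3: ['bear', 'car', 'on', 'wind'] (min_width=16, slack=0)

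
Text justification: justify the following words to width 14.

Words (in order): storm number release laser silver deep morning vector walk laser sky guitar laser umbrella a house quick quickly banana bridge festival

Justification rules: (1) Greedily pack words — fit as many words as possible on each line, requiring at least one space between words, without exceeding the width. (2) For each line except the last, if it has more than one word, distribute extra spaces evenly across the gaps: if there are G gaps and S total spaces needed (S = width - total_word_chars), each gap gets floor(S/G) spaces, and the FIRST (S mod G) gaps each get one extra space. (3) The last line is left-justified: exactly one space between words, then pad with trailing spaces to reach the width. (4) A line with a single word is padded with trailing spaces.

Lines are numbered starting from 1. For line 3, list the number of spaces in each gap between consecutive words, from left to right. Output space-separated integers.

Line 1: ['storm', 'number'] (min_width=12, slack=2)
Line 2: ['release', 'laser'] (min_width=13, slack=1)
Line 3: ['silver', 'deep'] (min_width=11, slack=3)
Line 4: ['morning', 'vector'] (min_width=14, slack=0)
Line 5: ['walk', 'laser', 'sky'] (min_width=14, slack=0)
Line 6: ['guitar', 'laser'] (min_width=12, slack=2)
Line 7: ['umbrella', 'a'] (min_width=10, slack=4)
Line 8: ['house', 'quick'] (min_width=11, slack=3)
Line 9: ['quickly', 'banana'] (min_width=14, slack=0)
Line 10: ['bridge'] (min_width=6, slack=8)
Line 11: ['festival'] (min_width=8, slack=6)

Answer: 4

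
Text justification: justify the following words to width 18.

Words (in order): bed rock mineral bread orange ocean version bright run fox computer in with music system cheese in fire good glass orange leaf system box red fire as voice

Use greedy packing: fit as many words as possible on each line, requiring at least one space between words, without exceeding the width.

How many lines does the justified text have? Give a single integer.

Answer: 9

Derivation:
Line 1: ['bed', 'rock', 'mineral'] (min_width=16, slack=2)
Line 2: ['bread', 'orange', 'ocean'] (min_width=18, slack=0)
Line 3: ['version', 'bright', 'run'] (min_width=18, slack=0)
Line 4: ['fox', 'computer', 'in'] (min_width=15, slack=3)
Line 5: ['with', 'music', 'system'] (min_width=17, slack=1)
Line 6: ['cheese', 'in', 'fire'] (min_width=14, slack=4)
Line 7: ['good', 'glass', 'orange'] (min_width=17, slack=1)
Line 8: ['leaf', 'system', 'box'] (min_width=15, slack=3)
Line 9: ['red', 'fire', 'as', 'voice'] (min_width=17, slack=1)
Total lines: 9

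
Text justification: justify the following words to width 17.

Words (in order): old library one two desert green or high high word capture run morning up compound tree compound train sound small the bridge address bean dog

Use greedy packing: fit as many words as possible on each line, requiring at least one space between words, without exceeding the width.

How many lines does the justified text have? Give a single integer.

Answer: 10

Derivation:
Line 1: ['old', 'library', 'one'] (min_width=15, slack=2)
Line 2: ['two', 'desert', 'green'] (min_width=16, slack=1)
Line 3: ['or', 'high', 'high', 'word'] (min_width=17, slack=0)
Line 4: ['capture', 'run'] (min_width=11, slack=6)
Line 5: ['morning', 'up'] (min_width=10, slack=7)
Line 6: ['compound', 'tree'] (min_width=13, slack=4)
Line 7: ['compound', 'train'] (min_width=14, slack=3)
Line 8: ['sound', 'small', 'the'] (min_width=15, slack=2)
Line 9: ['bridge', 'address'] (min_width=14, slack=3)
Line 10: ['bean', 'dog'] (min_width=8, slack=9)
Total lines: 10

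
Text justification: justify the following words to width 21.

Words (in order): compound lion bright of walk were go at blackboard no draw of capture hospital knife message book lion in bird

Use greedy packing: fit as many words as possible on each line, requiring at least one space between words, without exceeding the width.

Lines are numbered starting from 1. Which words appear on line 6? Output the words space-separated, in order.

Answer: lion in bird

Derivation:
Line 1: ['compound', 'lion', 'bright'] (min_width=20, slack=1)
Line 2: ['of', 'walk', 'were', 'go', 'at'] (min_width=18, slack=3)
Line 3: ['blackboard', 'no', 'draw', 'of'] (min_width=21, slack=0)
Line 4: ['capture', 'hospital'] (min_width=16, slack=5)
Line 5: ['knife', 'message', 'book'] (min_width=18, slack=3)
Line 6: ['lion', 'in', 'bird'] (min_width=12, slack=9)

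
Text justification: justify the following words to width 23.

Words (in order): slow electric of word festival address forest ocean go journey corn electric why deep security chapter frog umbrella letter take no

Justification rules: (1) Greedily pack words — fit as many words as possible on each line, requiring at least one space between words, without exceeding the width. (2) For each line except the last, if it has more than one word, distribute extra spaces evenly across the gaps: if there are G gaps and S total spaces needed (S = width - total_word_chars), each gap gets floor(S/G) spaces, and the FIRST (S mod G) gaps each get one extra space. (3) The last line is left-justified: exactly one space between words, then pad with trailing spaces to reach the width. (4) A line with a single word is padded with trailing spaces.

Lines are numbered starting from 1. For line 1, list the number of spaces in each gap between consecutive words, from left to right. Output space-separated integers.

Answer: 2 2 1

Derivation:
Line 1: ['slow', 'electric', 'of', 'word'] (min_width=21, slack=2)
Line 2: ['festival', 'address', 'forest'] (min_width=23, slack=0)
Line 3: ['ocean', 'go', 'journey', 'corn'] (min_width=21, slack=2)
Line 4: ['electric', 'why', 'deep'] (min_width=17, slack=6)
Line 5: ['security', 'chapter', 'frog'] (min_width=21, slack=2)
Line 6: ['umbrella', 'letter', 'take', 'no'] (min_width=23, slack=0)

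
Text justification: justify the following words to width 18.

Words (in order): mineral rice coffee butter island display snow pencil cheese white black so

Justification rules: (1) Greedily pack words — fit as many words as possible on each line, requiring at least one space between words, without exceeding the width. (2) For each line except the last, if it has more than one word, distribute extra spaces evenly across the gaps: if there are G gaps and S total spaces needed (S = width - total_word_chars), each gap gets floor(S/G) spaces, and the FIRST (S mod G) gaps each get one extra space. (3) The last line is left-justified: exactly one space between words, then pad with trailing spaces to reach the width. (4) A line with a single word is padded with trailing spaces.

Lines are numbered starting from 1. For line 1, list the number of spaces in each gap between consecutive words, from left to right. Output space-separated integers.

Line 1: ['mineral', 'rice'] (min_width=12, slack=6)
Line 2: ['coffee', 'butter'] (min_width=13, slack=5)
Line 3: ['island', 'display'] (min_width=14, slack=4)
Line 4: ['snow', 'pencil', 'cheese'] (min_width=18, slack=0)
Line 5: ['white', 'black', 'so'] (min_width=14, slack=4)

Answer: 7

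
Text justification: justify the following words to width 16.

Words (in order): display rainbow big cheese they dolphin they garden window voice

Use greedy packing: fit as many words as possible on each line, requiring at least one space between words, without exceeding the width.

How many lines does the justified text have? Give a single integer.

Answer: 5

Derivation:
Line 1: ['display', 'rainbow'] (min_width=15, slack=1)
Line 2: ['big', 'cheese', 'they'] (min_width=15, slack=1)
Line 3: ['dolphin', 'they'] (min_width=12, slack=4)
Line 4: ['garden', 'window'] (min_width=13, slack=3)
Line 5: ['voice'] (min_width=5, slack=11)
Total lines: 5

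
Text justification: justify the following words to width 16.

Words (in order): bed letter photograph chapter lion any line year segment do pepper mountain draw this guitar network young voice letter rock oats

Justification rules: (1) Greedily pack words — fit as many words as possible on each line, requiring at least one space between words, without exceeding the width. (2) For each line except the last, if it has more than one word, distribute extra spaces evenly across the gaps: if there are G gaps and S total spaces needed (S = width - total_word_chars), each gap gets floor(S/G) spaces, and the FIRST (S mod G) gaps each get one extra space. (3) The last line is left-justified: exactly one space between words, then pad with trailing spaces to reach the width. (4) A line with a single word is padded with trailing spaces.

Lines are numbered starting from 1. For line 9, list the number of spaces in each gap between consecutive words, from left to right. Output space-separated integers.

Line 1: ['bed', 'letter'] (min_width=10, slack=6)
Line 2: ['photograph'] (min_width=10, slack=6)
Line 3: ['chapter', 'lion', 'any'] (min_width=16, slack=0)
Line 4: ['line', 'year'] (min_width=9, slack=7)
Line 5: ['segment', 'do'] (min_width=10, slack=6)
Line 6: ['pepper', 'mountain'] (min_width=15, slack=1)
Line 7: ['draw', 'this', 'guitar'] (min_width=16, slack=0)
Line 8: ['network', 'young'] (min_width=13, slack=3)
Line 9: ['voice', 'letter'] (min_width=12, slack=4)
Line 10: ['rock', 'oats'] (min_width=9, slack=7)

Answer: 5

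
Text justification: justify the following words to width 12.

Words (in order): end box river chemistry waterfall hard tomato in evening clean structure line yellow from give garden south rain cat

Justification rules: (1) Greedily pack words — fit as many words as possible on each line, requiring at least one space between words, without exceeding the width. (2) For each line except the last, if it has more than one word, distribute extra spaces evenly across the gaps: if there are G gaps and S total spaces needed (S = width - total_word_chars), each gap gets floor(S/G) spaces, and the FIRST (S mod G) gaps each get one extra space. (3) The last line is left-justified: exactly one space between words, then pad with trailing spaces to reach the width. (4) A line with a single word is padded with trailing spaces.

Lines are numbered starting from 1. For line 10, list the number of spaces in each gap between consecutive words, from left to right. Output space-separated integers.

Line 1: ['end', 'box'] (min_width=7, slack=5)
Line 2: ['river'] (min_width=5, slack=7)
Line 3: ['chemistry'] (min_width=9, slack=3)
Line 4: ['waterfall'] (min_width=9, slack=3)
Line 5: ['hard', 'tomato'] (min_width=11, slack=1)
Line 6: ['in', 'evening'] (min_width=10, slack=2)
Line 7: ['clean'] (min_width=5, slack=7)
Line 8: ['structure'] (min_width=9, slack=3)
Line 9: ['line', 'yellow'] (min_width=11, slack=1)
Line 10: ['from', 'give'] (min_width=9, slack=3)
Line 11: ['garden', 'south'] (min_width=12, slack=0)
Line 12: ['rain', 'cat'] (min_width=8, slack=4)

Answer: 4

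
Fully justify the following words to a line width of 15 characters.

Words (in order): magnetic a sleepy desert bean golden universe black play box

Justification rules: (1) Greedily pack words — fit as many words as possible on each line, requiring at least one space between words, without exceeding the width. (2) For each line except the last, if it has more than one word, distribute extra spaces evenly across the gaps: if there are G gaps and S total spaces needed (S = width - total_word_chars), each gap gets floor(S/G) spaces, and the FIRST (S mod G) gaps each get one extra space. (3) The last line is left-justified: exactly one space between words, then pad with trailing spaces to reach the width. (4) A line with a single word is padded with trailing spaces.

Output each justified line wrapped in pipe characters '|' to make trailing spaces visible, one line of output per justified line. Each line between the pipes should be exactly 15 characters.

Line 1: ['magnetic', 'a'] (min_width=10, slack=5)
Line 2: ['sleepy', 'desert'] (min_width=13, slack=2)
Line 3: ['bean', 'golden'] (min_width=11, slack=4)
Line 4: ['universe', 'black'] (min_width=14, slack=1)
Line 5: ['play', 'box'] (min_width=8, slack=7)

Answer: |magnetic      a|
|sleepy   desert|
|bean     golden|
|universe  black|
|play box       |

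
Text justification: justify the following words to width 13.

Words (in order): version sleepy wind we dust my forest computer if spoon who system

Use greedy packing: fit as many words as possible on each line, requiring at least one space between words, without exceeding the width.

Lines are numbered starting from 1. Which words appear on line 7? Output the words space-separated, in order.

Answer: system

Derivation:
Line 1: ['version'] (min_width=7, slack=6)
Line 2: ['sleepy', 'wind'] (min_width=11, slack=2)
Line 3: ['we', 'dust', 'my'] (min_width=10, slack=3)
Line 4: ['forest'] (min_width=6, slack=7)
Line 5: ['computer', 'if'] (min_width=11, slack=2)
Line 6: ['spoon', 'who'] (min_width=9, slack=4)
Line 7: ['system'] (min_width=6, slack=7)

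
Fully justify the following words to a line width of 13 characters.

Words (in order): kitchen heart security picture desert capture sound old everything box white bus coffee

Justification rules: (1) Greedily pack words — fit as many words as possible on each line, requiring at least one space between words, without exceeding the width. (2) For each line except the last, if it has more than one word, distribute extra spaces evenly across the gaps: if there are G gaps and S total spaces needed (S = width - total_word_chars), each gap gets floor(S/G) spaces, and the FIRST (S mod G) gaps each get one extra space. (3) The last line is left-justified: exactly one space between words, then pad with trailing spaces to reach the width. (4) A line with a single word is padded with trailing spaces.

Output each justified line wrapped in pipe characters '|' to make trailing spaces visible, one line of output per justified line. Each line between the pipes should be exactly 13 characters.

Answer: |kitchen heart|
|security     |
|picture      |
|desert       |
|capture sound|
|old          |
|everything   |
|box white bus|
|coffee       |

Derivation:
Line 1: ['kitchen', 'heart'] (min_width=13, slack=0)
Line 2: ['security'] (min_width=8, slack=5)
Line 3: ['picture'] (min_width=7, slack=6)
Line 4: ['desert'] (min_width=6, slack=7)
Line 5: ['capture', 'sound'] (min_width=13, slack=0)
Line 6: ['old'] (min_width=3, slack=10)
Line 7: ['everything'] (min_width=10, slack=3)
Line 8: ['box', 'white', 'bus'] (min_width=13, slack=0)
Line 9: ['coffee'] (min_width=6, slack=7)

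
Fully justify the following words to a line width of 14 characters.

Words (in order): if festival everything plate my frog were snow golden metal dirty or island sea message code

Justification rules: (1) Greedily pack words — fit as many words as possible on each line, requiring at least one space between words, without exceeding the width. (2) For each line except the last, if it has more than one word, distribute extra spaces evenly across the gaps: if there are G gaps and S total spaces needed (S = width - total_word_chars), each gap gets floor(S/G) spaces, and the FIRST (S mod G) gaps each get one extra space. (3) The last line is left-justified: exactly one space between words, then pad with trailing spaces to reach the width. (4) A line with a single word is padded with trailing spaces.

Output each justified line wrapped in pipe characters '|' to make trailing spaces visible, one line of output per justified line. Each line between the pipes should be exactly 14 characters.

Answer: |if    festival|
|everything    |
|plate  my frog|
|were      snow|
|golden   metal|
|dirty       or|
|island     sea|
|message code  |

Derivation:
Line 1: ['if', 'festival'] (min_width=11, slack=3)
Line 2: ['everything'] (min_width=10, slack=4)
Line 3: ['plate', 'my', 'frog'] (min_width=13, slack=1)
Line 4: ['were', 'snow'] (min_width=9, slack=5)
Line 5: ['golden', 'metal'] (min_width=12, slack=2)
Line 6: ['dirty', 'or'] (min_width=8, slack=6)
Line 7: ['island', 'sea'] (min_width=10, slack=4)
Line 8: ['message', 'code'] (min_width=12, slack=2)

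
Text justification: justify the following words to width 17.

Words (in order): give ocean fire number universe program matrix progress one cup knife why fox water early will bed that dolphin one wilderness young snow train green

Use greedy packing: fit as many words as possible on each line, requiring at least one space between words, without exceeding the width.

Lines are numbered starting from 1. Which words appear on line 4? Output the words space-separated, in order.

Line 1: ['give', 'ocean', 'fire'] (min_width=15, slack=2)
Line 2: ['number', 'universe'] (min_width=15, slack=2)
Line 3: ['program', 'matrix'] (min_width=14, slack=3)
Line 4: ['progress', 'one', 'cup'] (min_width=16, slack=1)
Line 5: ['knife', 'why', 'fox'] (min_width=13, slack=4)
Line 6: ['water', 'early', 'will'] (min_width=16, slack=1)
Line 7: ['bed', 'that', 'dolphin'] (min_width=16, slack=1)
Line 8: ['one', 'wilderness'] (min_width=14, slack=3)
Line 9: ['young', 'snow', 'train'] (min_width=16, slack=1)
Line 10: ['green'] (min_width=5, slack=12)

Answer: progress one cup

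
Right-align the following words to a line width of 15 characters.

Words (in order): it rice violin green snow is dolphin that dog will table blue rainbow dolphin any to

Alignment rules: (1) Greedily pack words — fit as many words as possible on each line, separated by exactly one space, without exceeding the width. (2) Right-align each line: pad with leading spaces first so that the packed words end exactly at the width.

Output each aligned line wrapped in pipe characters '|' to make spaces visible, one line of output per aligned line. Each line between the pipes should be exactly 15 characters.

Answer: | it rice violin|
|  green snow is|
|   dolphin that|
| dog will table|
|   blue rainbow|
| dolphin any to|

Derivation:
Line 1: ['it', 'rice', 'violin'] (min_width=14, slack=1)
Line 2: ['green', 'snow', 'is'] (min_width=13, slack=2)
Line 3: ['dolphin', 'that'] (min_width=12, slack=3)
Line 4: ['dog', 'will', 'table'] (min_width=14, slack=1)
Line 5: ['blue', 'rainbow'] (min_width=12, slack=3)
Line 6: ['dolphin', 'any', 'to'] (min_width=14, slack=1)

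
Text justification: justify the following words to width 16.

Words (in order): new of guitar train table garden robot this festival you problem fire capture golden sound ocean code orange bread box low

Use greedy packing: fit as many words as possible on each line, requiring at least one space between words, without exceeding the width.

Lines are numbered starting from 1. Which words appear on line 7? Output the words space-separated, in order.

Answer: sound ocean code

Derivation:
Line 1: ['new', 'of', 'guitar'] (min_width=13, slack=3)
Line 2: ['train', 'table'] (min_width=11, slack=5)
Line 3: ['garden', 'robot'] (min_width=12, slack=4)
Line 4: ['this', 'festival'] (min_width=13, slack=3)
Line 5: ['you', 'problem', 'fire'] (min_width=16, slack=0)
Line 6: ['capture', 'golden'] (min_width=14, slack=2)
Line 7: ['sound', 'ocean', 'code'] (min_width=16, slack=0)
Line 8: ['orange', 'bread', 'box'] (min_width=16, slack=0)
Line 9: ['low'] (min_width=3, slack=13)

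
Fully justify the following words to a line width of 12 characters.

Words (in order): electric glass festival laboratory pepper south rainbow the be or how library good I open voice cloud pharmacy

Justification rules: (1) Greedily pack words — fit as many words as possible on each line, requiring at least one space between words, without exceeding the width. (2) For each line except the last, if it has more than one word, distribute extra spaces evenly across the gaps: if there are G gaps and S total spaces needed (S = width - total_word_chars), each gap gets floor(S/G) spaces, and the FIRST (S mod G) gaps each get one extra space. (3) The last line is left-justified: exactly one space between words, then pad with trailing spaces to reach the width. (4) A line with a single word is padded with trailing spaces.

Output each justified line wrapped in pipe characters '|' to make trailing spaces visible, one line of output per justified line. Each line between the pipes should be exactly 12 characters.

Line 1: ['electric'] (min_width=8, slack=4)
Line 2: ['glass'] (min_width=5, slack=7)
Line 3: ['festival'] (min_width=8, slack=4)
Line 4: ['laboratory'] (min_width=10, slack=2)
Line 5: ['pepper', 'south'] (min_width=12, slack=0)
Line 6: ['rainbow', 'the'] (min_width=11, slack=1)
Line 7: ['be', 'or', 'how'] (min_width=9, slack=3)
Line 8: ['library', 'good'] (min_width=12, slack=0)
Line 9: ['I', 'open', 'voice'] (min_width=12, slack=0)
Line 10: ['cloud'] (min_width=5, slack=7)
Line 11: ['pharmacy'] (min_width=8, slack=4)

Answer: |electric    |
|glass       |
|festival    |
|laboratory  |
|pepper south|
|rainbow  the|
|be   or  how|
|library good|
|I open voice|
|cloud       |
|pharmacy    |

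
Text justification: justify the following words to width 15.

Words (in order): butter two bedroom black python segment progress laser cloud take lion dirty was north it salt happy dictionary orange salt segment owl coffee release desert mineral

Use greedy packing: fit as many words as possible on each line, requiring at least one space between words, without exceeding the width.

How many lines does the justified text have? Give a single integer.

Answer: 12

Derivation:
Line 1: ['butter', 'two'] (min_width=10, slack=5)
Line 2: ['bedroom', 'black'] (min_width=13, slack=2)
Line 3: ['python', 'segment'] (min_width=14, slack=1)
Line 4: ['progress', 'laser'] (min_width=14, slack=1)
Line 5: ['cloud', 'take', 'lion'] (min_width=15, slack=0)
Line 6: ['dirty', 'was', 'north'] (min_width=15, slack=0)
Line 7: ['it', 'salt', 'happy'] (min_width=13, slack=2)
Line 8: ['dictionary'] (min_width=10, slack=5)
Line 9: ['orange', 'salt'] (min_width=11, slack=4)
Line 10: ['segment', 'owl'] (min_width=11, slack=4)
Line 11: ['coffee', 'release'] (min_width=14, slack=1)
Line 12: ['desert', 'mineral'] (min_width=14, slack=1)
Total lines: 12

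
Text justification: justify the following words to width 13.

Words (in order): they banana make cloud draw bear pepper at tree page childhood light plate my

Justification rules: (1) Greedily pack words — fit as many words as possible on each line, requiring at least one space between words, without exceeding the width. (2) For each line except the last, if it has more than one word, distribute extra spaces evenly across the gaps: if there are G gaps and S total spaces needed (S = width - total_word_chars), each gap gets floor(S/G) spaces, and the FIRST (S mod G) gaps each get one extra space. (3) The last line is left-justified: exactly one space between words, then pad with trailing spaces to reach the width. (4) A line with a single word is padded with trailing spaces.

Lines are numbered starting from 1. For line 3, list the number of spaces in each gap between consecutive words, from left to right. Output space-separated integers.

Line 1: ['they', 'banana'] (min_width=11, slack=2)
Line 2: ['make', 'cloud'] (min_width=10, slack=3)
Line 3: ['draw', 'bear'] (min_width=9, slack=4)
Line 4: ['pepper', 'at'] (min_width=9, slack=4)
Line 5: ['tree', 'page'] (min_width=9, slack=4)
Line 6: ['childhood'] (min_width=9, slack=4)
Line 7: ['light', 'plate'] (min_width=11, slack=2)
Line 8: ['my'] (min_width=2, slack=11)

Answer: 5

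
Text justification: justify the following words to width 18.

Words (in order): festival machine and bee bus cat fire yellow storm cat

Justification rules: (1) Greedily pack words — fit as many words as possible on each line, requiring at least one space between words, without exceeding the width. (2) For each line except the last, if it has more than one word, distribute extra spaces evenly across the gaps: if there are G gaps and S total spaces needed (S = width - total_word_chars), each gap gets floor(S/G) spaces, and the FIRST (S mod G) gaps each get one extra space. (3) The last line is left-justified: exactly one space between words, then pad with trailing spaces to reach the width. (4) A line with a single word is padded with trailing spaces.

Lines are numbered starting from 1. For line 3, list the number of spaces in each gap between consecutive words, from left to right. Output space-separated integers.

Line 1: ['festival', 'machine'] (min_width=16, slack=2)
Line 2: ['and', 'bee', 'bus', 'cat'] (min_width=15, slack=3)
Line 3: ['fire', 'yellow', 'storm'] (min_width=17, slack=1)
Line 4: ['cat'] (min_width=3, slack=15)

Answer: 2 1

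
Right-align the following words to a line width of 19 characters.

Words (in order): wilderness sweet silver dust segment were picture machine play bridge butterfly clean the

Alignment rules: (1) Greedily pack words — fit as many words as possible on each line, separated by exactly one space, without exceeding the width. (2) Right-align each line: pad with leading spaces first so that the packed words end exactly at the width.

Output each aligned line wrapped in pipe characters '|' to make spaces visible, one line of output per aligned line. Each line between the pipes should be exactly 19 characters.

Line 1: ['wilderness', 'sweet'] (min_width=16, slack=3)
Line 2: ['silver', 'dust', 'segment'] (min_width=19, slack=0)
Line 3: ['were', 'picture'] (min_width=12, slack=7)
Line 4: ['machine', 'play', 'bridge'] (min_width=19, slack=0)
Line 5: ['butterfly', 'clean', 'the'] (min_width=19, slack=0)

Answer: |   wilderness sweet|
|silver dust segment|
|       were picture|
|machine play bridge|
|butterfly clean the|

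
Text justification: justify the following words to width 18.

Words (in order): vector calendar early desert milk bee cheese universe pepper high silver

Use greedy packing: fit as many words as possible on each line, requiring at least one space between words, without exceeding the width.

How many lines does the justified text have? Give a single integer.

Line 1: ['vector', 'calendar'] (min_width=15, slack=3)
Line 2: ['early', 'desert', 'milk'] (min_width=17, slack=1)
Line 3: ['bee', 'cheese'] (min_width=10, slack=8)
Line 4: ['universe', 'pepper'] (min_width=15, slack=3)
Line 5: ['high', 'silver'] (min_width=11, slack=7)
Total lines: 5

Answer: 5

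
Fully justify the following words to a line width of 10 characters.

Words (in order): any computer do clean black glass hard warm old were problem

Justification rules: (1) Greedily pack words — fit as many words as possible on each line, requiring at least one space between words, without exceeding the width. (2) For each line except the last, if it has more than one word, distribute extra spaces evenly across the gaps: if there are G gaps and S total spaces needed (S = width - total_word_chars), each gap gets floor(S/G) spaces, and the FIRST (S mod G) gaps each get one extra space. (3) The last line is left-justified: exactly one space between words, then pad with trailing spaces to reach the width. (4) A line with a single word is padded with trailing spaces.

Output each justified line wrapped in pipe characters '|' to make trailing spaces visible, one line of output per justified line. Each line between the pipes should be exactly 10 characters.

Line 1: ['any'] (min_width=3, slack=7)
Line 2: ['computer'] (min_width=8, slack=2)
Line 3: ['do', 'clean'] (min_width=8, slack=2)
Line 4: ['black'] (min_width=5, slack=5)
Line 5: ['glass', 'hard'] (min_width=10, slack=0)
Line 6: ['warm', 'old'] (min_width=8, slack=2)
Line 7: ['were'] (min_width=4, slack=6)
Line 8: ['problem'] (min_width=7, slack=3)

Answer: |any       |
|computer  |
|do   clean|
|black     |
|glass hard|
|warm   old|
|were      |
|problem   |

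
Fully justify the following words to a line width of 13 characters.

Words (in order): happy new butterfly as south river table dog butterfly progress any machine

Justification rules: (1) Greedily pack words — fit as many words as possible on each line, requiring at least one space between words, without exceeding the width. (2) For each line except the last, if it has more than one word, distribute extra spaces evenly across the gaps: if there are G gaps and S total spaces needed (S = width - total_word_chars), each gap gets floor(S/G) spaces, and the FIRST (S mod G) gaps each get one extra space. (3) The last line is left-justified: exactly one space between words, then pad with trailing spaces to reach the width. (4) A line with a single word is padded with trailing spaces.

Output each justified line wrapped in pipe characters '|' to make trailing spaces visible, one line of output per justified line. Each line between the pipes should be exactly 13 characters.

Line 1: ['happy', 'new'] (min_width=9, slack=4)
Line 2: ['butterfly', 'as'] (min_width=12, slack=1)
Line 3: ['south', 'river'] (min_width=11, slack=2)
Line 4: ['table', 'dog'] (min_width=9, slack=4)
Line 5: ['butterfly'] (min_width=9, slack=4)
Line 6: ['progress', 'any'] (min_width=12, slack=1)
Line 7: ['machine'] (min_width=7, slack=6)

Answer: |happy     new|
|butterfly  as|
|south   river|
|table     dog|
|butterfly    |
|progress  any|
|machine      |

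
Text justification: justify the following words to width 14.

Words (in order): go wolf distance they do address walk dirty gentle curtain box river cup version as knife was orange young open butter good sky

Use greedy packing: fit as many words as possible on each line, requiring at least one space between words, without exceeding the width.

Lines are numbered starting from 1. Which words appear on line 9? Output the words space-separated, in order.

Line 1: ['go', 'wolf'] (min_width=7, slack=7)
Line 2: ['distance', 'they'] (min_width=13, slack=1)
Line 3: ['do', 'address'] (min_width=10, slack=4)
Line 4: ['walk', 'dirty'] (min_width=10, slack=4)
Line 5: ['gentle', 'curtain'] (min_width=14, slack=0)
Line 6: ['box', 'river', 'cup'] (min_width=13, slack=1)
Line 7: ['version', 'as'] (min_width=10, slack=4)
Line 8: ['knife', 'was'] (min_width=9, slack=5)
Line 9: ['orange', 'young'] (min_width=12, slack=2)
Line 10: ['open', 'butter'] (min_width=11, slack=3)
Line 11: ['good', 'sky'] (min_width=8, slack=6)

Answer: orange young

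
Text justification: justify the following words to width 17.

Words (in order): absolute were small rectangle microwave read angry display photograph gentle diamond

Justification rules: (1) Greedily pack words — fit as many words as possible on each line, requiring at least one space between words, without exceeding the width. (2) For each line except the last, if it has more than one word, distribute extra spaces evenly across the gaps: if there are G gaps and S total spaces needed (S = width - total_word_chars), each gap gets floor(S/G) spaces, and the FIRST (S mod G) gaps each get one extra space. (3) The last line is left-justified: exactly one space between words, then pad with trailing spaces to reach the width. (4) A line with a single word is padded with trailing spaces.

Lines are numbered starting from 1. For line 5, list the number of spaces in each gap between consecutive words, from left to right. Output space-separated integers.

Answer: 1

Derivation:
Line 1: ['absolute', 'were'] (min_width=13, slack=4)
Line 2: ['small', 'rectangle'] (min_width=15, slack=2)
Line 3: ['microwave', 'read'] (min_width=14, slack=3)
Line 4: ['angry', 'display'] (min_width=13, slack=4)
Line 5: ['photograph', 'gentle'] (min_width=17, slack=0)
Line 6: ['diamond'] (min_width=7, slack=10)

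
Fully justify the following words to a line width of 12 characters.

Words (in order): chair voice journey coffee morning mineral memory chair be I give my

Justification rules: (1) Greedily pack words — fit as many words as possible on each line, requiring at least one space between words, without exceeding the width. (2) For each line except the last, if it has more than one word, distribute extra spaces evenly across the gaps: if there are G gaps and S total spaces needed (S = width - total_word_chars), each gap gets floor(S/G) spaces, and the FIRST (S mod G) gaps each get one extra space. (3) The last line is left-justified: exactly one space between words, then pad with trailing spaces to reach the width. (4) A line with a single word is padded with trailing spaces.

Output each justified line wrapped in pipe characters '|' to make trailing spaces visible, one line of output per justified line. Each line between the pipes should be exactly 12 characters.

Line 1: ['chair', 'voice'] (min_width=11, slack=1)
Line 2: ['journey'] (min_width=7, slack=5)
Line 3: ['coffee'] (min_width=6, slack=6)
Line 4: ['morning'] (min_width=7, slack=5)
Line 5: ['mineral'] (min_width=7, slack=5)
Line 6: ['memory', 'chair'] (min_width=12, slack=0)
Line 7: ['be', 'I', 'give', 'my'] (min_width=12, slack=0)

Answer: |chair  voice|
|journey     |
|coffee      |
|morning     |
|mineral     |
|memory chair|
|be I give my|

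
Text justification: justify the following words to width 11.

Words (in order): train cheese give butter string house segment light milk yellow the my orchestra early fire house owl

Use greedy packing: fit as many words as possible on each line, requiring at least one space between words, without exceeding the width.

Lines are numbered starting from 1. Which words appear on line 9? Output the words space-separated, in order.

Answer: my

Derivation:
Line 1: ['train'] (min_width=5, slack=6)
Line 2: ['cheese', 'give'] (min_width=11, slack=0)
Line 3: ['butter'] (min_width=6, slack=5)
Line 4: ['string'] (min_width=6, slack=5)
Line 5: ['house'] (min_width=5, slack=6)
Line 6: ['segment'] (min_width=7, slack=4)
Line 7: ['light', 'milk'] (min_width=10, slack=1)
Line 8: ['yellow', 'the'] (min_width=10, slack=1)
Line 9: ['my'] (min_width=2, slack=9)
Line 10: ['orchestra'] (min_width=9, slack=2)
Line 11: ['early', 'fire'] (min_width=10, slack=1)
Line 12: ['house', 'owl'] (min_width=9, slack=2)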